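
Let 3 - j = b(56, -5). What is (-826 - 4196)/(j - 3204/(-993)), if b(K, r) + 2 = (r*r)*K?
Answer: 554094/153559 ≈ 3.6083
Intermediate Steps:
b(K, r) = -2 + K*r² (b(K, r) = -2 + (r*r)*K = -2 + r²*K = -2 + K*r²)
j = -1395 (j = 3 - (-2 + 56*(-5)²) = 3 - (-2 + 56*25) = 3 - (-2 + 1400) = 3 - 1*1398 = 3 - 1398 = -1395)
(-826 - 4196)/(j - 3204/(-993)) = (-826 - 4196)/(-1395 - 3204/(-993)) = -5022/(-1395 - 3204*(-1/993)) = -5022/(-1395 + 1068/331) = -5022/(-460677/331) = -5022*(-331/460677) = 554094/153559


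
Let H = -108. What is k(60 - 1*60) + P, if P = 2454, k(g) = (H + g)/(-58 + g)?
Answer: 71220/29 ≈ 2455.9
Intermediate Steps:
k(g) = (-108 + g)/(-58 + g)
k(60 - 1*60) + P = (-108 + (60 - 1*60))/(-58 + (60 - 1*60)) + 2454 = (-108 + (60 - 60))/(-58 + (60 - 60)) + 2454 = (-108 + 0)/(-58 + 0) + 2454 = -108/(-58) + 2454 = -1/58*(-108) + 2454 = 54/29 + 2454 = 71220/29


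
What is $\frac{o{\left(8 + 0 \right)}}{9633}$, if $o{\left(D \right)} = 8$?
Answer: $\frac{8}{9633} \approx 0.00083048$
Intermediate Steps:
$\frac{o{\left(8 + 0 \right)}}{9633} = \frac{8}{9633}$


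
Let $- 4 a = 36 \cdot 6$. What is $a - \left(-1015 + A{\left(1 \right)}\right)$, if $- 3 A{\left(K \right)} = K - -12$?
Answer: $\frac{2896}{3} \approx 965.33$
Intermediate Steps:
$A{\left(K \right)} = -4 - \frac{K}{3}$ ($A{\left(K \right)} = - \frac{K - -12}{3} = - \frac{K + 12}{3} = - \frac{12 + K}{3} = -4 - \frac{K}{3}$)
$a = -54$ ($a = - \frac{36 \cdot 6}{4} = \left(- \frac{1}{4}\right) 216 = -54$)
$a - \left(-1015 + A{\left(1 \right)}\right) = -54 - \left(-1015 - \frac{13}{3}\right) = -54 - - \frac{3058}{3} = -54 + \frac{3058}{3} = \frac{2896}{3}$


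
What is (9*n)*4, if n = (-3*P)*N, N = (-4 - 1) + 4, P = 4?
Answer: 432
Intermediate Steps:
N = -1 (N = -5 + 4 = -1)
n = 12 (n = -3*4*(-1) = -12*(-1) = 12)
(9*n)*4 = (9*12)*4 = 108*4 = 432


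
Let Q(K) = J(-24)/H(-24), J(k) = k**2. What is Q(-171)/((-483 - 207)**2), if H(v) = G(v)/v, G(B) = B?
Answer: 16/13225 ≈ 0.0012098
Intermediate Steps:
H(v) = 1 (H(v) = v/v = 1)
Q(K) = 576 (Q(K) = (-24)**2/1 = 576*1 = 576)
Q(-171)/((-483 - 207)**2) = 576/((-483 - 207)**2) = 576/((-690)**2) = 576/476100 = 576*(1/476100) = 16/13225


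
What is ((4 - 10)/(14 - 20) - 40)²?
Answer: 1521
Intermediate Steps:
((4 - 10)/(14 - 20) - 40)² = (-6/(-6) - 40)² = (-6*(-⅙) - 40)² = (1 - 40)² = (-39)² = 1521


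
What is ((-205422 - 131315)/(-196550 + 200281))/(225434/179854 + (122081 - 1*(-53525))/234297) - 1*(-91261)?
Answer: 2051731068850748614/22493120053963 ≈ 91216.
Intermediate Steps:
((-205422 - 131315)/(-196550 + 200281))/(225434/179854 + (122081 - 1*(-53525))/234297) - 1*(-91261) = (-336737/3731)/(225434*(1/179854) + (122081 + 53525)*(1/234297)) + 91261 = (-336737*1/3731)/(112717/89927 + 175606*(1/234297)) + 91261 = -336737/(3731*(112717/89927 + 175606/234297)) + 91261 = -336737/(3731*42200975711/21069626319) + 91261 = -336737/3731*21069626319/42200975711 + 91261 = -1013560393968729/22493120053963 + 91261 = 2051731068850748614/22493120053963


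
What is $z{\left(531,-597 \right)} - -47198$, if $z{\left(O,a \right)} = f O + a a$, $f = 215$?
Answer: $517772$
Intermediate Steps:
$z{\left(O,a \right)} = a^{2} + 215 O$ ($z{\left(O,a \right)} = 215 O + a a = 215 O + a^{2} = a^{2} + 215 O$)
$z{\left(531,-597 \right)} - -47198 = \left(\left(-597\right)^{2} + 215 \cdot 531\right) - -47198 = \left(356409 + 114165\right) + 47198 = 470574 + 47198 = 517772$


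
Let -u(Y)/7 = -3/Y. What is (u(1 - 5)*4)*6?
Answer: -126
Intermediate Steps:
u(Y) = 21/Y (u(Y) = -(-21)/Y = 21/Y)
(u(1 - 5)*4)*6 = ((21/(1 - 5))*4)*6 = ((21/(-4))*4)*6 = ((21*(-¼))*4)*6 = -21/4*4*6 = -21*6 = -126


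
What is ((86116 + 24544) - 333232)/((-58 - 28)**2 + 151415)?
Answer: -222572/158811 ≈ -1.4015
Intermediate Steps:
((86116 + 24544) - 333232)/((-58 - 28)**2 + 151415) = (110660 - 333232)/((-86)**2 + 151415) = -222572/(7396 + 151415) = -222572/158811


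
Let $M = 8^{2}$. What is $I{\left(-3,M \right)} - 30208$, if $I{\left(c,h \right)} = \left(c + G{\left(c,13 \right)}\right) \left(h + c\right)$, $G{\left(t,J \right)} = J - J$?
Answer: $-30391$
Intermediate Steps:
$M = 64$
$G{\left(t,J \right)} = 0$
$I{\left(c,h \right)} = c \left(c + h\right)$ ($I{\left(c,h \right)} = \left(c + 0\right) \left(h + c\right) = c \left(c + h\right)$)
$I{\left(-3,M \right)} - 30208 = - 3 \left(-3 + 64\right) - 30208 = \left(-3\right) 61 - 30208 = -183 - 30208 = -30391$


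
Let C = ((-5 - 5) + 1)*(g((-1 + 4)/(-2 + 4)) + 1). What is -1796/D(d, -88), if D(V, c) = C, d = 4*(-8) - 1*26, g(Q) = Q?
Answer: 3592/45 ≈ 79.822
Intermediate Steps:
C = -45/2 (C = ((-5 - 5) + 1)*((-1 + 4)/(-2 + 4) + 1) = (-10 + 1)*(3/2 + 1) = -9*(3*(½) + 1) = -9*(3/2 + 1) = -9*5/2 = -45/2 ≈ -22.500)
d = -58 (d = -32 - 26 = -58)
D(V, c) = -45/2
-1796/D(d, -88) = -1796/(-45/2) = -1796*(-2/45) = 3592/45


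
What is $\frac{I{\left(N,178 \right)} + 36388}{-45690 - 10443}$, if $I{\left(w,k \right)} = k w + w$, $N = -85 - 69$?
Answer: $- \frac{802}{5103} \approx -0.15716$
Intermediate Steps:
$N = -154$ ($N = -85 - 69 = -154$)
$I{\left(w,k \right)} = w + k w$
$\frac{I{\left(N,178 \right)} + 36388}{-45690 - 10443} = \frac{- 154 \left(1 + 178\right) + 36388}{-45690 - 10443} = \frac{\left(-154\right) 179 + 36388}{-56133} = \left(-27566 + 36388\right) \left(- \frac{1}{56133}\right) = 8822 \left(- \frac{1}{56133}\right) = - \frac{802}{5103}$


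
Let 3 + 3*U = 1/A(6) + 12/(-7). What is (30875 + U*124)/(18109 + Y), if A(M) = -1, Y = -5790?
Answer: 643415/258699 ≈ 2.4871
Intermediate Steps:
U = -40/21 (U = -1 + (1/(-1) + 12/(-7))/3 = -1 + (1*(-1) + 12*(-1/7))/3 = -1 + (-1 - 12/7)/3 = -1 + (1/3)*(-19/7) = -1 - 19/21 = -40/21 ≈ -1.9048)
(30875 + U*124)/(18109 + Y) = (30875 - 40/21*124)/(18109 - 5790) = (30875 - 4960/21)/12319 = (643415/21)*(1/12319) = 643415/258699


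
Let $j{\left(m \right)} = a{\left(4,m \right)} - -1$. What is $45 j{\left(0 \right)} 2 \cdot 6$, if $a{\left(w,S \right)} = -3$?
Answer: $-1080$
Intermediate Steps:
$j{\left(m \right)} = -2$ ($j{\left(m \right)} = -3 - -1 = -3 + 1 = -2$)
$45 j{\left(0 \right)} 2 \cdot 6 = 45 \left(-2\right) 2 \cdot 6 = \left(-90\right) 12 = -1080$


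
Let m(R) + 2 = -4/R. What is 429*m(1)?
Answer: -2574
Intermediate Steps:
m(R) = -2 - 4/R
429*m(1) = 429*(-2 - 4/1) = 429*(-2 - 4*1) = 429*(-2 - 4) = 429*(-6) = -2574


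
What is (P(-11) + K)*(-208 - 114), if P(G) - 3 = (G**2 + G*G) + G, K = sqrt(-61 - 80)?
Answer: -75348 - 322*I*sqrt(141) ≈ -75348.0 - 3823.5*I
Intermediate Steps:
K = I*sqrt(141) (K = sqrt(-141) = I*sqrt(141) ≈ 11.874*I)
P(G) = 3 + G + 2*G**2 (P(G) = 3 + ((G**2 + G*G) + G) = 3 + ((G**2 + G**2) + G) = 3 + (2*G**2 + G) = 3 + (G + 2*G**2) = 3 + G + 2*G**2)
(P(-11) + K)*(-208 - 114) = ((3 - 11 + 2*(-11)**2) + I*sqrt(141))*(-208 - 114) = ((3 - 11 + 2*121) + I*sqrt(141))*(-322) = ((3 - 11 + 242) + I*sqrt(141))*(-322) = (234 + I*sqrt(141))*(-322) = -75348 - 322*I*sqrt(141)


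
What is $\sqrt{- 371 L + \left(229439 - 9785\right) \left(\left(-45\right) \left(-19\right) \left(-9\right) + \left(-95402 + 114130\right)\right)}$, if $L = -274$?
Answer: $2 \sqrt{605886059} \approx 49230.0$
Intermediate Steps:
$\sqrt{- 371 L + \left(229439 - 9785\right) \left(\left(-45\right) \left(-19\right) \left(-9\right) + \left(-95402 + 114130\right)\right)} = \sqrt{\left(-371\right) \left(-274\right) + \left(229439 - 9785\right) \left(\left(-45\right) \left(-19\right) \left(-9\right) + \left(-95402 + 114130\right)\right)} = \sqrt{101654 + 219654 \left(855 \left(-9\right) + 18728\right)} = \sqrt{101654 + 219654 \left(-7695 + 18728\right)} = \sqrt{101654 + 219654 \cdot 11033} = \sqrt{101654 + 2423442582} = \sqrt{2423544236} = 2 \sqrt{605886059}$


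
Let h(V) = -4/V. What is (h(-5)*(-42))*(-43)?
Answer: 7224/5 ≈ 1444.8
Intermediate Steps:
(h(-5)*(-42))*(-43) = (-4/(-5)*(-42))*(-43) = (-4*(-⅕)*(-42))*(-43) = ((⅘)*(-42))*(-43) = -168/5*(-43) = 7224/5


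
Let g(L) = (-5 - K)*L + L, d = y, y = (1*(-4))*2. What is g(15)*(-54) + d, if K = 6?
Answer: 8092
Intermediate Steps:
y = -8 (y = -4*2 = -8)
d = -8
g(L) = -10*L (g(L) = (-5 - 1*6)*L + L = (-5 - 6)*L + L = -11*L + L = -10*L)
g(15)*(-54) + d = -10*15*(-54) - 8 = -150*(-54) - 8 = 8100 - 8 = 8092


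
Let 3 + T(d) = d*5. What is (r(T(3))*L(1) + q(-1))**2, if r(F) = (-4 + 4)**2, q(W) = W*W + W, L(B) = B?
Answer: 0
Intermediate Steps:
T(d) = -3 + 5*d (T(d) = -3 + d*5 = -3 + 5*d)
q(W) = W + W**2 (q(W) = W**2 + W = W + W**2)
r(F) = 0 (r(F) = 0**2 = 0)
(r(T(3))*L(1) + q(-1))**2 = (0*1 - (1 - 1))**2 = (0 - 1*0)**2 = (0 + 0)**2 = 0**2 = 0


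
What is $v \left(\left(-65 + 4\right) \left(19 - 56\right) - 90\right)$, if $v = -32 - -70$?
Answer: $82346$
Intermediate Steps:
$v = 38$ ($v = -32 + 70 = 38$)
$v \left(\left(-65 + 4\right) \left(19 - 56\right) - 90\right) = 38 \left(\left(-65 + 4\right) \left(19 - 56\right) - 90\right) = 38 \left(\left(-61\right) \left(-37\right) - 90\right) = 38 \left(2257 - 90\right) = 38 \cdot 2167 = 82346$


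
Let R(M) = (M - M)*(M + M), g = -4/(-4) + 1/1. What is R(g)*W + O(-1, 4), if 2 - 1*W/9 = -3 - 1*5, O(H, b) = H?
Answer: -1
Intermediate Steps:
g = 2 (g = -4*(-1/4) + 1*1 = 1 + 1 = 2)
W = 90 (W = 18 - 9*(-3 - 1*5) = 18 - 9*(-3 - 5) = 18 - 9*(-8) = 18 + 72 = 90)
R(M) = 0 (R(M) = 0*(2*M) = 0)
R(g)*W + O(-1, 4) = 0*90 - 1 = 0 - 1 = -1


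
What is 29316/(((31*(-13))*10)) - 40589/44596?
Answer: -735475003/89860940 ≈ -8.1846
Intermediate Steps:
29316/(((31*(-13))*10)) - 40589/44596 = 29316/((-403*10)) - 40589*1/44596 = 29316/(-4030) - 40589/44596 = 29316*(-1/4030) - 40589/44596 = -14658/2015 - 40589/44596 = -735475003/89860940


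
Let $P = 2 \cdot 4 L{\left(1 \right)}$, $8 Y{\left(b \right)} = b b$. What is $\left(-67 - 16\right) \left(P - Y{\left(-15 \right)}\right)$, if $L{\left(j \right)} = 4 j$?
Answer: $- \frac{2573}{8} \approx -321.63$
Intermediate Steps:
$Y{\left(b \right)} = \frac{b^{2}}{8}$ ($Y{\left(b \right)} = \frac{b b}{8} = \frac{b^{2}}{8}$)
$P = 32$ ($P = 2 \cdot 4 \cdot 4 \cdot 1 = 8 \cdot 4 = 32$)
$\left(-67 - 16\right) \left(P - Y{\left(-15 \right)}\right) = \left(-67 - 16\right) \left(32 - \frac{\left(-15\right)^{2}}{8}\right) = - 83 \left(32 - \frac{1}{8} \cdot 225\right) = - 83 \left(32 - \frac{225}{8}\right) = \left(-83\right) \frac{31}{8} = - \frac{2573}{8}$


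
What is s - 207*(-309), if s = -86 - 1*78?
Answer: 63799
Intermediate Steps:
s = -164 (s = -86 - 78 = -164)
s - 207*(-309) = -164 - 207*(-309) = -164 + 63963 = 63799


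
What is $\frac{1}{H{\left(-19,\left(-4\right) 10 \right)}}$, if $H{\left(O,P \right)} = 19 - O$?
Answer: $\frac{1}{38} \approx 0.026316$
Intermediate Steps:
$\frac{1}{H{\left(-19,\left(-4\right) 10 \right)}} = \frac{1}{19 - -19} = \frac{1}{19 + 19} = \frac{1}{38}$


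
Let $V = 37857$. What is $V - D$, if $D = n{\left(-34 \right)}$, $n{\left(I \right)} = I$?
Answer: $37891$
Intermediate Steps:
$D = -34$
$V - D = 37857 - -34 = 37857 + 34 = 37891$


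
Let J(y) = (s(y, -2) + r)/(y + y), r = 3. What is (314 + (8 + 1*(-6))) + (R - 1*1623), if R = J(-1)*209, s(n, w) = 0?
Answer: -3241/2 ≈ -1620.5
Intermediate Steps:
J(y) = 3/(2*y) (J(y) = (0 + 3)/(y + y) = 3/((2*y)) = 3*(1/(2*y)) = 3/(2*y))
R = -627/2 (R = ((3/2)/(-1))*209 = ((3/2)*(-1))*209 = -3/2*209 = -627/2 ≈ -313.50)
(314 + (8 + 1*(-6))) + (R - 1*1623) = (314 + (8 + 1*(-6))) + (-627/2 - 1*1623) = (314 + (8 - 6)) + (-627/2 - 1623) = (314 + 2) - 3873/2 = 316 - 3873/2 = -3241/2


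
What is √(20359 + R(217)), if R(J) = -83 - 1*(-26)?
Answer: √20302 ≈ 142.49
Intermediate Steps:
R(J) = -57 (R(J) = -83 + 26 = -57)
√(20359 + R(217)) = √(20359 - 57) = √20302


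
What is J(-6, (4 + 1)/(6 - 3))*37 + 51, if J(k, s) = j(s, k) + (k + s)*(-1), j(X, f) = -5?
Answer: 79/3 ≈ 26.333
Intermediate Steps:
J(k, s) = -5 - k - s (J(k, s) = -5 + (k + s)*(-1) = -5 + (-k - s) = -5 - k - s)
J(-6, (4 + 1)/(6 - 3))*37 + 51 = (-5 - 1*(-6) - (4 + 1)/(6 - 3))*37 + 51 = (-5 + 6 - 5/3)*37 + 51 = -2/3*37 + 51 = -74/3 + 51 = 79/3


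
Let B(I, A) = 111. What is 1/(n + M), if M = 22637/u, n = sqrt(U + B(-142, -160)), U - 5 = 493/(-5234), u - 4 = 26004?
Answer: -1540740682232/203833201647359 + 338208032*sqrt(3175211334)/203833201647359 ≈ 0.085938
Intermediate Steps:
u = 26008 (u = 4 + 26004 = 26008)
U = 25677/5234 (U = 5 + 493/(-5234) = 5 + 493*(-1/5234) = 5 - 493/5234 = 25677/5234 ≈ 4.9058)
n = sqrt(3175211334)/5234 (n = sqrt(25677/5234 + 111) = sqrt(606651/5234) = sqrt(3175211334)/5234 ≈ 10.766)
M = 22637/26008 ≈ 0.87039
1/(n + M) = 1/(sqrt(3175211334)/5234 + 22637/26008) = 1/(22637/26008 + sqrt(3175211334)/5234)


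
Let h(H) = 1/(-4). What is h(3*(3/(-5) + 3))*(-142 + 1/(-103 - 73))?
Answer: 24993/704 ≈ 35.501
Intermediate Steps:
h(H) = -¼
h(3*(3/(-5) + 3))*(-142 + 1/(-103 - 73)) = -(-142 + 1/(-103 - 73))/4 = -(-142 + 1/(-176))/4 = -(-142 - 1/176)/4 = -¼*(-24993/176) = 24993/704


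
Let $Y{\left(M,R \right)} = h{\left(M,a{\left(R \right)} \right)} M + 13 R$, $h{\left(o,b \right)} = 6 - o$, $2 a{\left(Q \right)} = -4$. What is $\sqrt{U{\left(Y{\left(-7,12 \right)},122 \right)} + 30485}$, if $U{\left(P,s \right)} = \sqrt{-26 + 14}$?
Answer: $\sqrt{30485 + 2 i \sqrt{3}} \approx 174.6 + 0.0099 i$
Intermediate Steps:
$a{\left(Q \right)} = -2$ ($a{\left(Q \right)} = \frac{1}{2} \left(-4\right) = -2$)
$Y{\left(M,R \right)} = 13 R + M \left(6 - M\right)$ ($Y{\left(M,R \right)} = \left(6 - M\right) M + 13 R = M \left(6 - M\right) + 13 R = 13 R + M \left(6 - M\right)$)
$U{\left(P,s \right)} = 2 i \sqrt{3}$ ($U{\left(P,s \right)} = \sqrt{-12} = 2 i \sqrt{3}$)
$\sqrt{U{\left(Y{\left(-7,12 \right)},122 \right)} + 30485} = \sqrt{2 i \sqrt{3} + 30485} = \sqrt{30485 + 2 i \sqrt{3}}$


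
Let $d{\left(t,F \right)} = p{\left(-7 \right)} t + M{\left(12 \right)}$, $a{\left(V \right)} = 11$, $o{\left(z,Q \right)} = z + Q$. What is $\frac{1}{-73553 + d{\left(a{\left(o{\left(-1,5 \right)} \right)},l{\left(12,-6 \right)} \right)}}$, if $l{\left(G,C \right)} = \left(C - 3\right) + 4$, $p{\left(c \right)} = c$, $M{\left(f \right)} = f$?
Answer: $- \frac{1}{73618} \approx -1.3584 \cdot 10^{-5}$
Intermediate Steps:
$o{\left(z,Q \right)} = Q + z$
$l{\left(G,C \right)} = 1 + C$ ($l{\left(G,C \right)} = \left(-3 + C\right) + 4 = 1 + C$)
$d{\left(t,F \right)} = 12 - 7 t$ ($d{\left(t,F \right)} = - 7 t + 12 = 12 - 7 t$)
$\frac{1}{-73553 + d{\left(a{\left(o{\left(-1,5 \right)} \right)},l{\left(12,-6 \right)} \right)}} = \frac{1}{-73553 + \left(12 - 77\right)} = \frac{1}{-73553 - 65} = \frac{1}{-73618} = - \frac{1}{73618}$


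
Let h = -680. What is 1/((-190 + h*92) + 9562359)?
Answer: 1/9499609 ≈ 1.0527e-7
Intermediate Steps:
1/((-190 + h*92) + 9562359) = 1/((-190 - 680*92) + 9562359) = 1/((-190 - 62560) + 9562359) = 1/(-62750 + 9562359) = 1/9499609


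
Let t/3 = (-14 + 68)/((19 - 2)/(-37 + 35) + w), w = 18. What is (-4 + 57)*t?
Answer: 17172/19 ≈ 903.79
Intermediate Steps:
t = 324/19 (t = 3*((-14 + 68)/((19 - 2)/(-37 + 35) + 18)) = 3*(54/(17/(-2) + 18)) = 3*(54/(17*(-1/2) + 18)) = 3*(54/(-17/2 + 18)) = 3*(54/(19/2)) = 3*(54*(2/19)) = 3*(108/19) = 324/19 ≈ 17.053)
(-4 + 57)*t = (-4 + 57)*(324/19) = 53*(324/19) = 17172/19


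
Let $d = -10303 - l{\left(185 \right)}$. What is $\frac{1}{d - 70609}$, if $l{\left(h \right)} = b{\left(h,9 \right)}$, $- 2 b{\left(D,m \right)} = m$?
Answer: $- \frac{2}{161815} \approx -1.236 \cdot 10^{-5}$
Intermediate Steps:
$b{\left(D,m \right)} = - \frac{m}{2}$
$l{\left(h \right)} = - \frac{9}{2}$ ($l{\left(h \right)} = \left(- \frac{1}{2}\right) 9 = - \frac{9}{2}$)
$d = - \frac{20597}{2}$ ($d = -10303 - - \frac{9}{2} = -10303 + \frac{9}{2} = - \frac{20597}{2} \approx -10299.0$)
$\frac{1}{d - 70609} = \frac{1}{- \frac{20597}{2} - 70609} = \frac{1}{- \frac{161815}{2}} = - \frac{2}{161815}$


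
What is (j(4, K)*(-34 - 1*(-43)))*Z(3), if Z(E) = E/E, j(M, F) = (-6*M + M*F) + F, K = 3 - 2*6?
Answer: -621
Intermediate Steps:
K = -9 (K = 3 - 12 = -9)
j(M, F) = F - 6*M + F*M (j(M, F) = (-6*M + F*M) + F = F - 6*M + F*M)
Z(E) = 1
(j(4, K)*(-34 - 1*(-43)))*Z(3) = ((-9 - 6*4 - 9*4)*(-34 - 1*(-43)))*1 = ((-9 - 24 - 36)*(-34 + 43))*1 = -69*9*1 = -621*1 = -621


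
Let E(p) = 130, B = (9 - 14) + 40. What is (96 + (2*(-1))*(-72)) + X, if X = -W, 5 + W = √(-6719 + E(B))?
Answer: 245 - I*√6589 ≈ 245.0 - 81.173*I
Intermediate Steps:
B = 35 (B = -5 + 40 = 35)
W = -5 + I*√6589 (W = -5 + √(-6719 + 130) = -5 + √(-6589) = -5 + I*√6589 ≈ -5.0 + 81.173*I)
X = 5 - I*√6589 (X = -(-5 + I*√6589) = 5 - I*√6589 ≈ 5.0 - 81.173*I)
(96 + (2*(-1))*(-72)) + X = (96 + (2*(-1))*(-72)) + (5 - I*√6589) = (96 - 2*(-72)) + (5 - I*√6589) = (96 + 144) + (5 - I*√6589) = 240 + (5 - I*√6589) = 245 - I*√6589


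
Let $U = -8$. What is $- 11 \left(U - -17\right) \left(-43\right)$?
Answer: $4257$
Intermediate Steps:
$- 11 \left(U - -17\right) \left(-43\right) = - 11 \left(-8 - -17\right) \left(-43\right) = - 11 \left(-8 + 17\right) \left(-43\right) = \left(-11\right) 9 \left(-43\right) = \left(-99\right) \left(-43\right) = 4257$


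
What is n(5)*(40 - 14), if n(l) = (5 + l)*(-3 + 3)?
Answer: 0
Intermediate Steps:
n(l) = 0 (n(l) = (5 + l)*0 = 0)
n(5)*(40 - 14) = 0*(40 - 14) = 0*26 = 0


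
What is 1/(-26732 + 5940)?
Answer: -1/20792 ≈ -4.8095e-5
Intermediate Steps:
1/(-26732 + 5940) = 1/(-20792) = -1/20792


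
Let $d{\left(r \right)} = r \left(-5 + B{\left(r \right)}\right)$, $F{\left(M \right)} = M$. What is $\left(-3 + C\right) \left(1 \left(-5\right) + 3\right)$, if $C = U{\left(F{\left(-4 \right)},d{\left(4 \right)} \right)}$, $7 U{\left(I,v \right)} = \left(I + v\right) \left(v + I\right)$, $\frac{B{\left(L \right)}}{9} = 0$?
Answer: $- \frac{1110}{7} \approx -158.57$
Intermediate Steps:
$B{\left(L \right)} = 0$ ($B{\left(L \right)} = 9 \cdot 0 = 0$)
$d{\left(r \right)} = - 5 r$ ($d{\left(r \right)} = r \left(-5 + 0\right) = r \left(-5\right) = - 5 r$)
$U{\left(I,v \right)} = \frac{\left(I + v\right)^{2}}{7}$ ($U{\left(I,v \right)} = \frac{\left(I + v\right) \left(v + I\right)}{7} = \frac{\left(I + v\right) \left(I + v\right)}{7} = \frac{\left(I + v\right)^{2}}{7}$)
$C = \frac{576}{7}$ ($C = \frac{\left(-4 - 20\right)^{2}}{7} = \frac{\left(-24\right)^{2}}{7} = \frac{1}{7} \cdot 576 = \frac{576}{7} \approx 82.286$)
$\left(-3 + C\right) \left(1 \left(-5\right) + 3\right) = \left(-3 + \frac{576}{7}\right) \left(1 \left(-5\right) + 3\right) = \frac{555 \left(-5 + 3\right)}{7} = \frac{555}{7} \left(-2\right) = - \frac{1110}{7}$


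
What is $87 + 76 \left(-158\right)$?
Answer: $-11921$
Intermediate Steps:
$87 + 76 \left(-158\right) = 87 - 12008 = -11921$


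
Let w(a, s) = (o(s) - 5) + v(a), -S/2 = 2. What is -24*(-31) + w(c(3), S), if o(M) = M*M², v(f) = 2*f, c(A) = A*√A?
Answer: 675 + 6*√3 ≈ 685.39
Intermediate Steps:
c(A) = A^(3/2)
S = -4 (S = -2*2 = -4)
o(M) = M³
w(a, s) = -5 + s³ + 2*a (w(a, s) = (s³ - 5) + 2*a = (-5 + s³) + 2*a = -5 + s³ + 2*a)
-24*(-31) + w(c(3), S) = -24*(-31) + (-5 + (-4)³ + 2*3^(3/2)) = 744 + (-5 - 64 + 2*(3*√3)) = 744 + (-5 - 64 + 6*√3) = 744 + (-69 + 6*√3) = 675 + 6*√3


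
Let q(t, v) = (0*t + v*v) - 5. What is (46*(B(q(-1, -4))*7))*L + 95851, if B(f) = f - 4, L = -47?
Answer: -10087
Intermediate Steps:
q(t, v) = -5 + v² (q(t, v) = (0 + v²) - 5 = v² - 5 = -5 + v²)
B(f) = -4 + f
(46*(B(q(-1, -4))*7))*L + 95851 = (46*((-4 + (-5 + (-4)²))*7))*(-47) + 95851 = (46*((-4 + (-5 + 16))*7))*(-47) + 95851 = (46*((-4 + 11)*7))*(-47) + 95851 = (46*(7*7))*(-47) + 95851 = (46*49)*(-47) + 95851 = 2254*(-47) + 95851 = -105938 + 95851 = -10087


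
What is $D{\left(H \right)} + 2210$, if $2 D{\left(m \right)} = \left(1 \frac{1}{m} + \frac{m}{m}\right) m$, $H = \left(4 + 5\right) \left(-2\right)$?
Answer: $\frac{4403}{2} \approx 2201.5$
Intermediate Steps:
$H = -18$ ($H = 9 \left(-2\right) = -18$)
$D{\left(m \right)} = \frac{m \left(1 + \frac{1}{m}\right)}{2}$ ($D{\left(m \right)} = \frac{\left(1 \frac{1}{m} + \frac{m}{m}\right) m}{2} = \frac{\left(\frac{1}{m} + 1\right) m}{2} = \frac{\left(1 + \frac{1}{m}\right) m}{2} = \frac{m \left(1 + \frac{1}{m}\right)}{2}$)
$D{\left(H \right)} + 2210 = \left(\frac{1}{2} + \frac{1}{2} \left(-18\right)\right) + 2210 = \left(\frac{1}{2} - 9\right) + 2210 = - \frac{17}{2} + 2210 = \frac{4403}{2}$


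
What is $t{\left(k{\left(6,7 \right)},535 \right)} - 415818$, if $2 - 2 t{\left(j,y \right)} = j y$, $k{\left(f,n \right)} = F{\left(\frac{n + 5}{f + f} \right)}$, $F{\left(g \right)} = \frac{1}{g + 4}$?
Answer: $- \frac{831741}{2} \approx -4.1587 \cdot 10^{5}$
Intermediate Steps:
$F{\left(g \right)} = \frac{1}{4 + g}$
$k{\left(f,n \right)} = \frac{1}{4 + \frac{5 + n}{2 f}}$ ($k{\left(f,n \right)} = \frac{1}{4 + \frac{n + 5}{f + f}} = \frac{1}{4 + \frac{5 + n}{2 f}}$)
$t{\left(j,y \right)} = 1 - \frac{j y}{2}$
$t{\left(k{\left(6,7 \right)},535 \right)} - 415818 = \left(1 - \frac{1}{2} \cdot 2 \cdot 6 \frac{1}{5 + 7 + 8 \cdot 6} \cdot 535\right) - 415818 = \left(1 - \frac{1}{2} \cdot 2 \cdot 6 \frac{1}{5 + 7 + 48} \cdot 535\right) - 415818 = \left(1 - \frac{1}{2} \cdot 2 \cdot 6 \cdot \frac{1}{60} \cdot 535\right) - 415818 = \left(1 - \frac{1}{10} \cdot 535\right) - 415818 = \left(1 - \frac{107}{2}\right) - 415818 = - \frac{105}{2} - 415818 = - \frac{831741}{2}$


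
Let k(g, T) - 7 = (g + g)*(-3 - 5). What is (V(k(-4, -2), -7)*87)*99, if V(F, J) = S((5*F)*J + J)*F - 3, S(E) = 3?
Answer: 1808730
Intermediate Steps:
k(g, T) = 7 - 16*g (k(g, T) = 7 + (g + g)*(-3 - 5) = 7 + (2*g)*(-8) = 7 - 16*g)
V(F, J) = -3 + 3*F (V(F, J) = 3*F - 3 = -3 + 3*F)
(V(k(-4, -2), -7)*87)*99 = ((-3 + 3*(7 - 16*(-4)))*87)*99 = ((-3 + 3*(7 + 64))*87)*99 = ((-3 + 3*71)*87)*99 = ((-3 + 213)*87)*99 = (210*87)*99 = 18270*99 = 1808730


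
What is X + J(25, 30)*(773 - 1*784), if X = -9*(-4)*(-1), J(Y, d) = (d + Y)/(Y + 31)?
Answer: -2621/56 ≈ -46.804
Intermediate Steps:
J(Y, d) = (Y + d)/(31 + Y)
X = -36 (X = 36*(-1) = -36)
X + J(25, 30)*(773 - 1*784) = -36 + ((25 + 30)/(31 + 25))*(773 - 1*784) = -36 + (55/56)*(773 - 784) = -36 + ((1/56)*55)*(-11) = -36 + (55/56)*(-11) = -36 - 605/56 = -2621/56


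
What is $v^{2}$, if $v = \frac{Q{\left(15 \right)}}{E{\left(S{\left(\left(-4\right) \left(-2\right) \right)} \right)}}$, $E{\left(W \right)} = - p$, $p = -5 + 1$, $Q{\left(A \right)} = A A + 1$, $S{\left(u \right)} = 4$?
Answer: $\frac{12769}{4} \approx 3192.3$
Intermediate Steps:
$Q{\left(A \right)} = 1 + A^{2}$ ($Q{\left(A \right)} = A^{2} + 1 = 1 + A^{2}$)
$p = -4$
$E{\left(W \right)} = 4$ ($E{\left(W \right)} = \left(-1\right) \left(-4\right) = 4$)
$v = \frac{113}{2}$ ($v = \frac{1 + 15^{2}}{4} = \left(1 + 225\right) \frac{1}{4} = 226 \cdot \frac{1}{4} = \frac{113}{2} \approx 56.5$)
$v^{2} = \left(\frac{113}{2}\right)^{2} = \frac{12769}{4}$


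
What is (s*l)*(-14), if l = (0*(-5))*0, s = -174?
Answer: 0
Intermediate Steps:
l = 0 (l = 0*0 = 0)
(s*l)*(-14) = -174*0*(-14) = 0*(-14) = 0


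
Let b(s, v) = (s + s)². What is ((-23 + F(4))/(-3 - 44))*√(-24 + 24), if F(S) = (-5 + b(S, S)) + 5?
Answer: 0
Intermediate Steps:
b(s, v) = 4*s² (b(s, v) = (2*s)² = 4*s²)
F(S) = 4*S² (F(S) = (-5 + 4*S²) + 5 = 4*S²)
((-23 + F(4))/(-3 - 44))*√(-24 + 24) = ((-23 + 4*4²)/(-3 - 44))*√(-24 + 24) = ((-23 + 4*16)/(-47))*√0 = ((-23 + 64)*(-1/47))*0 = (41*(-1/47))*0 = -41/47*0 = 0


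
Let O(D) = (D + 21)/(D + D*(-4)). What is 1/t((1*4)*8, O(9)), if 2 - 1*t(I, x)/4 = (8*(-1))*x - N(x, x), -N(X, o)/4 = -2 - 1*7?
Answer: 9/1048 ≈ 0.0085878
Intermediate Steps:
N(X, o) = 36 (N(X, o) = -4*(-2 - 1*7) = -4*(-2 - 7) = -4*(-9) = 36)
O(D) = -(21 + D)/(3*D) (O(D) = (21 + D)/(D - 4*D) = (21 + D)/((-3*D)) = (21 + D)*(-1/(3*D)) = -(21 + D)/(3*D))
t(I, x) = 152 + 32*x (t(I, x) = 8 - 4*((8*(-1))*x - 1*36) = 8 - 4*(-8*x - 36) = 8 - 4*(-36 - 8*x) = 8 + (144 + 32*x) = 152 + 32*x)
1/t((1*4)*8, O(9)) = 1/(152 + 32*((⅓)*(-21 - 1*9)/9)) = 1/(152 + 32*((⅓)*(⅑)*(-21 - 9))) = 1/(152 + 32*((⅓)*(⅑)*(-30))) = 1/(152 + 32*(-10/9)) = 1/(152 - 320/9) = 1/(1048/9) = 9/1048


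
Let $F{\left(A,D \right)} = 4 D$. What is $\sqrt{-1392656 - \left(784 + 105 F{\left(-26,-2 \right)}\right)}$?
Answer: $10 i \sqrt{13926} \approx 1180.1 i$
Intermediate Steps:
$\sqrt{-1392656 - \left(784 + 105 F{\left(-26,-2 \right)}\right)} = \sqrt{-1392656 - \left(784 + 105 \cdot 4 \left(-2\right)\right)} = \sqrt{-1392656 - -56} = \sqrt{-1392656 + \left(840 - 784\right)} = \sqrt{-1392656 + 56} = \sqrt{-1392600} = 10 i \sqrt{13926}$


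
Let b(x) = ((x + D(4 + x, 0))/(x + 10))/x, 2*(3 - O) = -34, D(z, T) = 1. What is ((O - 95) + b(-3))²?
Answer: 2474329/441 ≈ 5610.7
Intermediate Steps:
O = 20 (O = 3 - ½*(-34) = 3 + 17 = 20)
b(x) = (1 + x)/(x*(10 + x)) (b(x) = ((x + 1)/(x + 10))/x = ((1 + x)/(10 + x))/x = (1 + x)/(x*(10 + x)))
((O - 95) + b(-3))² = ((20 - 95) + (1 - 3)/((-3)*(10 - 3)))² = (-75 - ⅓*(-2)/7)² = (-75 - ⅓*⅐*(-2))² = (-75 + 2/21)² = (-1573/21)² = 2474329/441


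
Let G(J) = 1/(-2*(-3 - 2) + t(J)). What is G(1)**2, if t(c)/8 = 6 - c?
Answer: 1/2500 ≈ 0.00040000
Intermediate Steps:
t(c) = 48 - 8*c (t(c) = 8*(6 - c) = 48 - 8*c)
G(J) = 1/(58 - 8*J) (G(J) = 1/(-2*(-3 - 2) + (48 - 8*J)) = 1/(-2*(-5) + (48 - 8*J)) = 1/(10 + (48 - 8*J)) = 1/(58 - 8*J))
G(1)**2 = (-1/(-58 + 8*1))**2 = (-1/(-58 + 8))**2 = (-1/(-50))**2 = (-1*(-1/50))**2 = (1/50)**2 = 1/2500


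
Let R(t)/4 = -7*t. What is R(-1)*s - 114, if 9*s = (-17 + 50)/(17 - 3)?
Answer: -320/3 ≈ -106.67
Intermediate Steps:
s = 11/42 (s = ((-17 + 50)/(17 - 3))/9 = (33/14)/9 = (33*(1/14))/9 = (⅑)*(33/14) = 11/42 ≈ 0.26190)
R(t) = -28*t (R(t) = 4*(-7*t) = -28*t)
R(-1)*s - 114 = -28*(-1)*(11/42) - 114 = 28*(11/42) - 114 = 22/3 - 114 = -320/3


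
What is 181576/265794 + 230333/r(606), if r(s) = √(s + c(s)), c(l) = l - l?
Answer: 90788/132897 + 230333*√606/606 ≈ 9357.3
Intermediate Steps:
c(l) = 0
r(s) = √s (r(s) = √(s + 0) = √s)
181576/265794 + 230333/r(606) = 181576/265794 + 230333/(√606) = 181576*(1/265794) + 230333*(√606/606) = 90788/132897 + 230333*√606/606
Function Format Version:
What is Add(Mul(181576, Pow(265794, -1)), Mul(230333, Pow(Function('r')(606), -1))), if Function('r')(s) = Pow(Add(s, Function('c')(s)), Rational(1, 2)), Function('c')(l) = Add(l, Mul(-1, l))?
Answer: Add(Rational(90788, 132897), Mul(Rational(230333, 606), Pow(606, Rational(1, 2)))) ≈ 9357.3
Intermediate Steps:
Function('c')(l) = 0
Function('r')(s) = Pow(s, Rational(1, 2)) (Function('r')(s) = Pow(Add(s, 0), Rational(1, 2)) = Pow(s, Rational(1, 2)))
Add(Mul(181576, Pow(265794, -1)), Mul(230333, Pow(Function('r')(606), -1))) = Add(Mul(181576, Pow(265794, -1)), Mul(230333, Pow(Pow(606, Rational(1, 2)), -1))) = Add(Mul(181576, Rational(1, 265794)), Mul(230333, Mul(Rational(1, 606), Pow(606, Rational(1, 2))))) = Add(Rational(90788, 132897), Mul(Rational(230333, 606), Pow(606, Rational(1, 2))))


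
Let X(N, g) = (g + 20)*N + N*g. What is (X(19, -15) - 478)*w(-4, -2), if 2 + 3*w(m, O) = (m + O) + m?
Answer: 2672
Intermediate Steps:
X(N, g) = N*g + N*(20 + g) (X(N, g) = (20 + g)*N + N*g = N*(20 + g) + N*g = N*g + N*(20 + g))
w(m, O) = -⅔ + O/3 + 2*m/3 (w(m, O) = -⅔ + ((m + O) + m)/3 = -⅔ + ((O + m) + m)/3 = -⅔ + (O + 2*m)/3 = -⅔ + (O/3 + 2*m/3) = -⅔ + O/3 + 2*m/3)
(X(19, -15) - 478)*w(-4, -2) = (2*19*(10 - 15) - 478)*(-⅔ + (⅓)*(-2) + (⅔)*(-4)) = (2*19*(-5) - 478)*(-⅔ - ⅔ - 8/3) = (-190 - 478)*(-4) = -668*(-4) = 2672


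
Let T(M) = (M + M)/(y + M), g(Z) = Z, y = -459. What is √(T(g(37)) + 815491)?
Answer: 2*√9076616751/211 ≈ 903.04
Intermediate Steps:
T(M) = 2*M/(-459 + M) (T(M) = (M + M)/(-459 + M) = (2*M)/(-459 + M) = 2*M/(-459 + M))
√(T(g(37)) + 815491) = √(2*37/(-459 + 37) + 815491) = √(2*37/(-422) + 815491) = √(2*37*(-1/422) + 815491) = √(-37/211 + 815491) = √(172068564/211) = 2*√9076616751/211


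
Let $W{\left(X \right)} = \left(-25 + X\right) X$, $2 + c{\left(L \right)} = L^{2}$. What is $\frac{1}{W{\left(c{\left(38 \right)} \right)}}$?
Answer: $\frac{1}{2043314} \approx 4.894 \cdot 10^{-7}$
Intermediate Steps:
$c{\left(L \right)} = -2 + L^{2}$
$W{\left(X \right)} = X \left(-25 + X\right)$
$\frac{1}{W{\left(c{\left(38 \right)} \right)}} = \frac{1}{\left(-2 + 38^{2}\right) \left(-25 - \left(2 - 38^{2}\right)\right)} = \frac{1}{\left(-2 + 1444\right) \left(-25 + \left(-2 + 1444\right)\right)} = \frac{1}{1442 \left(-25 + 1442\right)} = \frac{1}{1442 \cdot 1417} = \frac{1}{2043314}$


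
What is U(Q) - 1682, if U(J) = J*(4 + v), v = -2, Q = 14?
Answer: -1654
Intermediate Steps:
U(J) = 2*J (U(J) = J*(4 - 2) = J*2 = 2*J)
U(Q) - 1682 = 2*14 - 1682 = 28 - 1682 = -1654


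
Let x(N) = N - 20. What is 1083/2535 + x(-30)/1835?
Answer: 124037/310115 ≈ 0.39997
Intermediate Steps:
x(N) = -20 + N
1083/2535 + x(-30)/1835 = 1083/2535 + (-20 - 30)/1835 = 1083*(1/2535) - 50*1/1835 = 361/845 - 10/367 = 124037/310115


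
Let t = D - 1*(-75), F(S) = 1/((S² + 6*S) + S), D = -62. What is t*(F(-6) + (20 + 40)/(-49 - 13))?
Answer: -2743/186 ≈ -14.747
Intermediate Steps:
F(S) = 1/(S² + 7*S)
t = 13 (t = -62 - 1*(-75) = -62 + 75 = 13)
t*(F(-6) + (20 + 40)/(-49 - 13)) = 13*(1/((-6)*(7 - 6)) + (20 + 40)/(-49 - 13)) = 13*(-⅙/1 + 60/(-62)) = 13*(-⅙*1 + 60*(-1/62)) = 13*(-⅙ - 30/31) = 13*(-211/186) = -2743/186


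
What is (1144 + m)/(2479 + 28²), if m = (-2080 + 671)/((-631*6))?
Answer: 4332593/12353718 ≈ 0.35071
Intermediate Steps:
m = 1409/3786 (m = -1409/(-3786) = -1409*(-1/3786) = 1409/3786 ≈ 0.37216)
(1144 + m)/(2479 + 28²) = (1144 + 1409/3786)/(2479 + 28²) = 4332593/(3786*(2479 + 784)) = (4332593/3786)/3263 = (4332593/3786)*(1/3263) = 4332593/12353718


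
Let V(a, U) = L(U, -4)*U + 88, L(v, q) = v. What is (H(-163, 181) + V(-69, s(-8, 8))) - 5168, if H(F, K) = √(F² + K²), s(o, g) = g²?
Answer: -984 + √59330 ≈ -740.42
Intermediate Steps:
V(a, U) = 88 + U² (V(a, U) = U*U + 88 = U² + 88 = 88 + U²)
(H(-163, 181) + V(-69, s(-8, 8))) - 5168 = (√((-163)² + 181²) + (88 + (8²)²)) - 5168 = (√(26569 + 32761) + (88 + 64²)) - 5168 = (√59330 + (88 + 4096)) - 5168 = (√59330 + 4184) - 5168 = (4184 + √59330) - 5168 = -984 + √59330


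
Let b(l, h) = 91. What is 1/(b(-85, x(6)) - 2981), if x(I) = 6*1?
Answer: -1/2890 ≈ -0.00034602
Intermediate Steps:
x(I) = 6
1/(b(-85, x(6)) - 2981) = 1/(91 - 2981) = 1/(-2890) = -1/2890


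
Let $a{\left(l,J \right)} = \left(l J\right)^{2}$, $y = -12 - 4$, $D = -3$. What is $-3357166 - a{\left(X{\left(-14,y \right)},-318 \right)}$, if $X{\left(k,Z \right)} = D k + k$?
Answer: $-82638382$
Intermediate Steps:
$y = -16$ ($y = -12 - 4 = -16$)
$X{\left(k,Z \right)} = - 2 k$ ($X{\left(k,Z \right)} = - 3 k + k = - 2 k$)
$a{\left(l,J \right)} = J^{2} l^{2}$ ($a{\left(l,J \right)} = \left(J l\right)^{2} = J^{2} l^{2}$)
$-3357166 - a{\left(X{\left(-14,y \right)},-318 \right)} = -3357166 - \left(-318\right)^{2} \left(\left(-2\right) \left(-14\right)\right)^{2} = -3357166 - 101124 \cdot 28^{2} = -3357166 - 101124 \cdot 784 = -3357166 - 79281216 = -82638382$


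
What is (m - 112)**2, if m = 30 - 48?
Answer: 16900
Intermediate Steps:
m = -18
(m - 112)**2 = (-18 - 112)**2 = (-130)**2 = 16900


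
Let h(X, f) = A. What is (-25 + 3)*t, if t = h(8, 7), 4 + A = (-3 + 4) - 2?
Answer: 110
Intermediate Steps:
A = -5 (A = -4 + ((-3 + 4) - 2) = -4 + (1 - 2) = -4 - 1 = -5)
h(X, f) = -5
t = -5
(-25 + 3)*t = (-25 + 3)*(-5) = -22*(-5) = 110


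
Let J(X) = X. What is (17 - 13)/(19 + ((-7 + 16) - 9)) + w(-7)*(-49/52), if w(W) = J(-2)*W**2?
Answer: 45723/494 ≈ 92.557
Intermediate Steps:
w(W) = -2*W**2
(17 - 13)/(19 + ((-7 + 16) - 9)) + w(-7)*(-49/52) = (17 - 13)/(19 + ((-7 + 16) - 9)) + (-2*(-7)**2)*(-49/52) = 4/(19 + (9 - 9)) + (-2*49)*(-49*1/52) = 4/(19 + 0) - 98*(-49/52) = 4/19 + 2401/26 = 45723/494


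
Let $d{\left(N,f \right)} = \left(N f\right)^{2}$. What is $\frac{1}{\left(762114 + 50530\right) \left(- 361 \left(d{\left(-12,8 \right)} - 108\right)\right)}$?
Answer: $- \frac{1}{2671963720272} \approx -3.7426 \cdot 10^{-13}$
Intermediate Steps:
$d{\left(N,f \right)} = N^{2} f^{2}$
$\frac{1}{\left(762114 + 50530\right) \left(- 361 \left(d{\left(-12,8 \right)} - 108\right)\right)} = \frac{1}{\left(762114 + 50530\right) \left(- 361 \left(\left(-12\right)^{2} \cdot 8^{2} - 108\right)\right)} = \frac{1}{812644 \left(- 361 \left(144 \cdot 64 - 108\right)\right)} = \frac{1}{812644 \left(- 361 \left(9216 - 108\right)\right)} = \frac{1}{812644 \left(\left(-361\right) 9108\right)} = \frac{1}{812644 \left(-3287988\right)} = \frac{1}{812644} \left(- \frac{1}{3287988}\right) = - \frac{1}{2671963720272}$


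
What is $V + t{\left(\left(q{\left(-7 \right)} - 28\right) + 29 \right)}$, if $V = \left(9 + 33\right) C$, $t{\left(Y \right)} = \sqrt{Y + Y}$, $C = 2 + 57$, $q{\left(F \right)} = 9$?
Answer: $2478 + 2 \sqrt{5} \approx 2482.5$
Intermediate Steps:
$C = 59$
$t{\left(Y \right)} = \sqrt{2} \sqrt{Y}$ ($t{\left(Y \right)} = \sqrt{2 Y} = \sqrt{2} \sqrt{Y}$)
$V = 2478$ ($V = \left(9 + 33\right) 59 = 42 \cdot 59 = 2478$)
$V + t{\left(\left(q{\left(-7 \right)} - 28\right) + 29 \right)} = 2478 + \sqrt{2} \sqrt{\left(9 - 28\right) + 29} = 2478 + \sqrt{2} \sqrt{-19 + 29} = 2478 + \sqrt{2} \sqrt{10} = 2478 + 2 \sqrt{5}$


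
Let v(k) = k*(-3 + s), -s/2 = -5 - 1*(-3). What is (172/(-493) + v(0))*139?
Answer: -23908/493 ≈ -48.495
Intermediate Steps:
s = 4 (s = -2*(-5 - 1*(-3)) = -2*(-5 + 3) = -2*(-2) = 4)
v(k) = k (v(k) = k*(-3 + 4) = k*1 = k)
(172/(-493) + v(0))*139 = (172/(-493) + 0)*139 = (172*(-1/493) + 0)*139 = (-172/493 + 0)*139 = -172/493*139 = -23908/493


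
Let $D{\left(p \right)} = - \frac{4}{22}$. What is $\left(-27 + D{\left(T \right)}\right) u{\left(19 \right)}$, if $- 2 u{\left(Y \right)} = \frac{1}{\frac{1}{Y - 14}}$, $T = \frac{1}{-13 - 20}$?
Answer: $\frac{1495}{22} \approx 67.955$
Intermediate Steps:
$T = - \frac{1}{33}$ ($T = \frac{1}{-33} = - \frac{1}{33} \approx -0.030303$)
$u{\left(Y \right)} = 7 - \frac{Y}{2}$ ($u{\left(Y \right)} = - \frac{1}{2 \frac{1}{Y - 14}} = - \frac{1}{2 \frac{1}{-14 + Y}} = - \frac{-14 + Y}{2} = 7 - \frac{Y}{2}$)
$D{\left(p \right)} = - \frac{2}{11}$ ($D{\left(p \right)} = \left(-4\right) \frac{1}{22} = - \frac{2}{11}$)
$\left(-27 + D{\left(T \right)}\right) u{\left(19 \right)} = \left(-27 - \frac{2}{11}\right) \left(7 - \frac{19}{2}\right) = - \frac{299 \left(7 - \frac{19}{2}\right)}{11} = \left(- \frac{299}{11}\right) \left(- \frac{5}{2}\right) = \frac{1495}{22}$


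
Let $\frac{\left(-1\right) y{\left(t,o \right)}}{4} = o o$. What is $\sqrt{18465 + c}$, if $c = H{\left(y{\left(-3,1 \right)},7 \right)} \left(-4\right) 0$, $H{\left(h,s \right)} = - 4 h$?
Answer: $\sqrt{18465} \approx 135.89$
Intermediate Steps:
$y{\left(t,o \right)} = - 4 o^{2}$ ($y{\left(t,o \right)} = - 4 o o = - 4 o^{2}$)
$c = 0$ ($c = - 4 \left(- 4 \cdot 1^{2}\right) \left(-4\right) 0 = - 4 \left(\left(-4\right) 1\right) \left(-4\right) 0 = \left(-4\right) \left(-4\right) \left(-4\right) 0 = 16 \left(-4\right) 0 = \left(-64\right) 0 = 0$)
$\sqrt{18465 + c} = \sqrt{18465 + 0} = \sqrt{18465}$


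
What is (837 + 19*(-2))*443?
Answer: 353957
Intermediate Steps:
(837 + 19*(-2))*443 = (837 - 38)*443 = 799*443 = 353957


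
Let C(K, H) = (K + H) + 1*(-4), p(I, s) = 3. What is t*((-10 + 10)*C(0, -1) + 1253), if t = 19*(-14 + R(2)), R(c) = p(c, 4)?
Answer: -261877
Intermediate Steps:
R(c) = 3
C(K, H) = -4 + H + K (C(K, H) = (H + K) - 4 = -4 + H + K)
t = -209 (t = 19*(-14 + 3) = 19*(-11) = -209)
t*((-10 + 10)*C(0, -1) + 1253) = -209*((-10 + 10)*(-4 - 1 + 0) + 1253) = -209*(0*(-5) + 1253) = -209*(0 + 1253) = -209*1253 = -261877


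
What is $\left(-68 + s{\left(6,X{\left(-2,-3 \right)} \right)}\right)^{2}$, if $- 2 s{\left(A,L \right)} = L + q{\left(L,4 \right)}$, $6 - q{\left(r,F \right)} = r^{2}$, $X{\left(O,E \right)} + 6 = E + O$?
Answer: $25$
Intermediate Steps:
$X{\left(O,E \right)} = -6 + E + O$ ($X{\left(O,E \right)} = -6 + \left(E + O\right) = -6 + E + O$)
$q{\left(r,F \right)} = 6 - r^{2}$
$s{\left(A,L \right)} = -3 + \frac{L^{2}}{2} - \frac{L}{2}$ ($s{\left(A,L \right)} = - \frac{L - \left(-6 + L^{2}\right)}{2} = - \frac{6 + L - L^{2}}{2} = -3 + \frac{L^{2}}{2} - \frac{L}{2}$)
$\left(-68 + s{\left(6,X{\left(-2,-3 \right)} \right)}\right)^{2} = \left(-68 - \left(3 + \frac{-6 - 3 - 2}{2} - \frac{\left(-6 - 3 - 2\right)^{2}}{2}\right)\right)^{2} = \left(-68 - \left(- \frac{5}{2} - \frac{121}{2}\right)\right)^{2} = \left(-68 + \left(-3 + \frac{1}{2} \cdot 121 + \frac{11}{2}\right)\right)^{2} = \left(-68 + \left(-3 + \frac{121}{2} + \frac{11}{2}\right)\right)^{2} = \left(-68 + 63\right)^{2} = \left(-5\right)^{2} = 25$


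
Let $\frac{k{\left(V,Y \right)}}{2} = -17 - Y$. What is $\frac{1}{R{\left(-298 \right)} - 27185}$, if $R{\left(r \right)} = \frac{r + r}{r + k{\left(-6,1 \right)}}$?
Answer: $- \frac{167}{4539597} \approx -3.6787 \cdot 10^{-5}$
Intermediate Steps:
$k{\left(V,Y \right)} = -34 - 2 Y$ ($k{\left(V,Y \right)} = 2 \left(-17 - Y\right) = -34 - 2 Y$)
$R{\left(r \right)} = \frac{2 r}{-36 + r}$ ($R{\left(r \right)} = \frac{r + r}{r - 36} = \frac{2 r}{r - 36} = \frac{2 r}{-36 + r}$)
$\frac{1}{R{\left(-298 \right)} - 27185} = \frac{1}{2 \left(-298\right) \frac{1}{-36 - 298} - 27185} = \frac{1}{2 \left(-298\right) \frac{1}{-334} - 27185} = \frac{1}{2 \left(-298\right) \left(- \frac{1}{334}\right) - 27185} = \frac{1}{\frac{298}{167} - 27185} = \frac{1}{- \frac{4539597}{167}} = - \frac{167}{4539597}$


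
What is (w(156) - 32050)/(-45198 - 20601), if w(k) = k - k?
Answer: 32050/65799 ≈ 0.48709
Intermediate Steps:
w(k) = 0
(w(156) - 32050)/(-45198 - 20601) = (0 - 32050)/(-45198 - 20601) = -32050/(-65799) = -32050*(-1/65799) = 32050/65799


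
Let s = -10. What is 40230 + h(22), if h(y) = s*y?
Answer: 40010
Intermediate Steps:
h(y) = -10*y
40230 + h(22) = 40230 - 10*22 = 40230 - 220 = 40010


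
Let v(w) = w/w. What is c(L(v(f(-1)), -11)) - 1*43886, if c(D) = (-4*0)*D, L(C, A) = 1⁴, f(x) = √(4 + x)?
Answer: -43886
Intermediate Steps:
v(w) = 1
L(C, A) = 1
c(D) = 0 (c(D) = 0*D = 0)
c(L(v(f(-1)), -11)) - 1*43886 = 0 - 1*43886 = 0 - 43886 = -43886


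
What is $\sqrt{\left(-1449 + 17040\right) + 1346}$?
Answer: $\sqrt{16937} \approx 130.14$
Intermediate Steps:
$\sqrt{\left(-1449 + 17040\right) + 1346} = \sqrt{15591 + 1346} = \sqrt{16937}$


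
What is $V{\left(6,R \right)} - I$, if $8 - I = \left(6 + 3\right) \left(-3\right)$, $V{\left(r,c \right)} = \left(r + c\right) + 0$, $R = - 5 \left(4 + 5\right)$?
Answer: $-74$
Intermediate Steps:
$R = -45$ ($R = \left(-5\right) 9 = -45$)
$V{\left(r,c \right)} = c + r$ ($V{\left(r,c \right)} = \left(c + r\right) + 0 = c + r$)
$I = 35$ ($I = 8 - \left(6 + 3\right) \left(-3\right) = 8 - 9 \left(-3\right) = 8 - -27 = 8 + 27 = 35$)
$V{\left(6,R \right)} - I = \left(-45 + 6\right) - 35 = -39 - 35 = -74$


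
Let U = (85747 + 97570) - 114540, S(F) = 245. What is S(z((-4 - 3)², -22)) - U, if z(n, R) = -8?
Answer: -68532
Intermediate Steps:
U = 68777 (U = 183317 - 114540 = 68777)
S(z((-4 - 3)², -22)) - U = 245 - 1*68777 = 245 - 68777 = -68532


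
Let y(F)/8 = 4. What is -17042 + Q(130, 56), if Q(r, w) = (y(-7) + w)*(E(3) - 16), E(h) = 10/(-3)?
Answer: -56230/3 ≈ -18743.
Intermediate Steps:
y(F) = 32 (y(F) = 8*4 = 32)
E(h) = -10/3 (E(h) = 10*(-1/3) = -10/3)
Q(r, w) = -1856/3 - 58*w/3 (Q(r, w) = (32 + w)*(-10/3 - 16) = (32 + w)*(-58/3) = -1856/3 - 58*w/3)
-17042 + Q(130, 56) = -17042 + (-1856/3 - 58/3*56) = -17042 + (-1856/3 - 3248/3) = -17042 - 5104/3 = -56230/3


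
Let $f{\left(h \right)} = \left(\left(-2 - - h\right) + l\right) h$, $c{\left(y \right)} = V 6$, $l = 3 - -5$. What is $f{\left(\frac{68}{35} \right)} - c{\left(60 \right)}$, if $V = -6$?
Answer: $\frac{63004}{1225} \approx 51.432$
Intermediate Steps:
$l = 8$ ($l = 3 + 5 = 8$)
$c{\left(y \right)} = -36$ ($c{\left(y \right)} = \left(-6\right) 6 = -36$)
$f{\left(h \right)} = h \left(6 + h\right)$ ($f{\left(h \right)} = \left(\left(-2 - - h\right) + 8\right) h = \left(\left(-2 + h\right) + 8\right) h = \left(6 + h\right) h = h \left(6 + h\right)$)
$f{\left(\frac{68}{35} \right)} - c{\left(60 \right)} = \frac{68}{35} \left(6 + \frac{68}{35}\right) - -36 = 68 \cdot \frac{1}{35} \left(6 + 68 \cdot \frac{1}{35}\right) + 36 = \frac{68 \left(6 + \frac{68}{35}\right)}{35} + 36 = \frac{68}{35} \cdot \frac{278}{35} + 36 = \frac{18904}{1225} + 36 = \frac{63004}{1225}$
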